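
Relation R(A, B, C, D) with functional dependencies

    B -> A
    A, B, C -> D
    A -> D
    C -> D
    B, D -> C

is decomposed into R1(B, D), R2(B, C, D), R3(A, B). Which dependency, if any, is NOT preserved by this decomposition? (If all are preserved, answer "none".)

A -> D

Check A → D: no single fragment contains all of {A, D}, and the restricted closure of {A} across the fragments never reaches {D}.
B → A is preserved.
A, B, C → D is preserved.
C → D is preserved.
B, D → C is preserved.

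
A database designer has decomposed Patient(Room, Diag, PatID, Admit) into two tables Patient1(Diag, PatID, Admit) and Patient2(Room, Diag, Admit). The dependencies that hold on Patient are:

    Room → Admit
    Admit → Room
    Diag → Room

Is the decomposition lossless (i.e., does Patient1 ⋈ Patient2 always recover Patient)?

Yes

Common attributes: Patient1 ∩ Patient2 = {Diag, Admit}.
Closure of {Diag, Admit}: Admit → Room applies, adding Room. So (Diag, Admit)⁺ = {Room, Diag, Admit}.
This closure contains every attribute of Patient2, so Patient1 ∩ Patient2 → Patient2. The join is lossless.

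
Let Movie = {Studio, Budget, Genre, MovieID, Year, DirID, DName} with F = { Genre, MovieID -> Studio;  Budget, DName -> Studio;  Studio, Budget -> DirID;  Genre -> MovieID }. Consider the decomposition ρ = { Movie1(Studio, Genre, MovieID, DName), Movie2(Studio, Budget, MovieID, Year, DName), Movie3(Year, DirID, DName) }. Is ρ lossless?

No

Chase test. Columns are Studio, Budget, Genre, MovieID, Year, DirID, DName; row i has aⱼ where attribute j ∈ Moviei, else bᵢⱼ.
Initial tableau (one row per fragment):
  row 1: a1 b12 a3 a4 b15 b16 a7
  row 2: a1 a2 b23 a4 a5 b26 a7
  row 3: b31 b32 b33 b34 a5 a6 a7
No row becomes fully distinguished — the join is lossy.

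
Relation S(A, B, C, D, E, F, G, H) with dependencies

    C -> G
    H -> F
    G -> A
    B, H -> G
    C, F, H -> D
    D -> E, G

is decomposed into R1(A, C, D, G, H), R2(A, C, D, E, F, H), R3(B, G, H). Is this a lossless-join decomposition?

Chase test. Columns are A, B, C, D, E, F, G, H; row i has aⱼ where attribute j ∈ Ri, else bᵢⱼ.
Initial tableau (one row per fragment):
  row 1: a1 b12 a3 a4 b15 b16 a7 a8
  row 2: a1 b22 a3 a4 a5 a6 b27 a8
  row 3: b31 a2 b33 b34 b35 b36 a7 a8
Rows 1 and 2 agree on C; apply C→G and equate their G entries.
Rows 1 and 2 agree on H; apply H→F and equate their F entries.
Rows 1 and 3 agree on H; apply H→F and equate their F entries.
Rows 1 and 3 agree on G; apply G→A and equate their A entries.
Rows 1 and 2 agree on D; apply D→E, G and equate their E, G entries.
No row becomes fully distinguished — the join is lossy.

No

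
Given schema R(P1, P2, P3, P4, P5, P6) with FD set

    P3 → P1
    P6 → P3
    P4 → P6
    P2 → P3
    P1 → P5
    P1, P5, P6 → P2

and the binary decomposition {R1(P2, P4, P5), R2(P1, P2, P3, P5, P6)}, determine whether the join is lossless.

No

Common attributes: R1 ∩ R2 = {P2, P5}.
Closure of {P2, P5}: P2 → P3 applies, adding P3; P3 → P1 applies, adding P1. So (P2, P5)⁺ = {P1, P2, P3, P5}.
The closure contains neither all of R1 = {P2, P4, P5} nor all of R2 = {P1, P2, P3, P5, P6}, so the common attributes are not a superkey of either fragment. The join is lossy.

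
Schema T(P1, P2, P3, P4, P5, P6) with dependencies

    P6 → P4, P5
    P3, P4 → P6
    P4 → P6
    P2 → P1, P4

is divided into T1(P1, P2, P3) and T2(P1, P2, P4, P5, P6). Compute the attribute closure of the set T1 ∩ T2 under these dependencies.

T1 ∩ T2 = {P1, P2}.
P2 → P1, P4 applies, adding P4
P4 → P6 applies, adding P6
P6 → P4, P5 applies, adding P5
Closure: {P1, P2, P4, P5, P6}.

P1, P2, P4, P5, P6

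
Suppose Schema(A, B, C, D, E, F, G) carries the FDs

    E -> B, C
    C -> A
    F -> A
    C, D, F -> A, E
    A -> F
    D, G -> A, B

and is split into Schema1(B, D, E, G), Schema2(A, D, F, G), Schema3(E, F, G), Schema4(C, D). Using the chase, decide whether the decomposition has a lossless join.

Chase test. Columns are A, B, C, D, E, F, G; row i has aⱼ where attribute j ∈ Schemai, else bᵢⱼ.
Initial tableau (one row per fragment):
  row 1: b11 a2 b13 a4 a5 b16 a7
  row 2: a1 b22 b23 a4 b25 a6 a7
  row 3: b31 b32 b33 b34 a5 a6 a7
  row 4: b41 b42 a3 a4 b45 b46 b47
Rows 1 and 3 agree on E; apply E→B, C and equate their B, C entries.
Rows 1 and 3 agree on C; apply C→A and equate their A entries.
Rows 2 and 3 agree on F; apply F→A and equate their A entries.
Rows 1 and 2 agree on A; apply A→F and equate their F entries.
Rows 1 and 2 agree on D, G; apply D, G→A, B and equate their A, B entries.
No row becomes fully distinguished — the join is lossy.

No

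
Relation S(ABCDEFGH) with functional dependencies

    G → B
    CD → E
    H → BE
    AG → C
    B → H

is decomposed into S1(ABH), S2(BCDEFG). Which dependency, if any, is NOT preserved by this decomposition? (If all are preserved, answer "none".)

AG → C

Check AG → C: no single fragment contains all of {ACG}, and the restricted closure of {AG} across the fragments never reaches {C}.
G → B is preserved.
CD → E is preserved.
H → BE is preserved.
B → H is preserved.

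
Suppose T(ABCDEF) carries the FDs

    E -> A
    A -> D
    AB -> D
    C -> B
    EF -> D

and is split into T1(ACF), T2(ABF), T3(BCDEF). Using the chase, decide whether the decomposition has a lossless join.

No

Chase test. Columns are ABCDEF; row i has aⱼ where attribute j ∈ Ti, else bᵢⱼ.
Initial tableau (one row per fragment):
  row 1: a1 b12 a3 b14 b15 a6
  row 2: a1 a2 b23 b24 b25 a6
  row 3: b31 a2 a3 a4 a5 a6
Rows 1 and 2 agree on A; apply A→D and equate their D entries.
Rows 1 and 3 agree on C; apply C→B and equate their B entries.
No row becomes fully distinguished — the join is lossy.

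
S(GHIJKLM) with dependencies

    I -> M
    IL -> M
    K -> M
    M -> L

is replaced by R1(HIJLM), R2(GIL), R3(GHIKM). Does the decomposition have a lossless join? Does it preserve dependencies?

Lossless test (chase): Rows 1 and 2 agree on I; apply I→M and equate their M entries. Rows 1 and 3 agree on M; apply M→L and equate their L entries. No row becomes fully distinguished — the join is lossy.
Dependency preservation: every FD's attributes lie within a single fragment, so each can be enforced locally — preserved.

lossy but dependency-preserving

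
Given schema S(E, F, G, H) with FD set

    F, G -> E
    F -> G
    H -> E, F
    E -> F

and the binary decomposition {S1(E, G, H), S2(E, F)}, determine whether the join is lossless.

Common attributes: S1 ∩ S2 = {E}.
Closure of {E}: E → F applies, adding F; F → G applies, adding G. So (E)⁺ = {E, F, G}.
This closure contains every attribute of S2, so S1 ∩ S2 → S2. The join is lossless.

Yes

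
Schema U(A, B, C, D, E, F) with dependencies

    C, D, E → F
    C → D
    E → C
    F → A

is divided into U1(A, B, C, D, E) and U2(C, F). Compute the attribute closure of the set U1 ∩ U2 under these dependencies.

U1 ∩ U2 = {C}.
C → D applies, adding D
Closure: {C, D}.

C, D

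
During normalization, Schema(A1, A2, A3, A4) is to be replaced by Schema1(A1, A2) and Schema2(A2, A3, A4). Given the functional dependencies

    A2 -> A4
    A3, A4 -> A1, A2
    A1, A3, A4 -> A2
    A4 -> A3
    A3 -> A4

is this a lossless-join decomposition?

Common attributes: Schema1 ∩ Schema2 = {A2}.
Closure of {A2}: A2 → A4 applies, adding A4; A4 → A3 applies, adding A3; A3, A4 → A1, A2 applies, adding A1. So (A2)⁺ = {A1, A2, A3, A4}.
This closure contains every attribute of Schema1, so Schema1 ∩ Schema2 → Schema1. The join is lossless.

Yes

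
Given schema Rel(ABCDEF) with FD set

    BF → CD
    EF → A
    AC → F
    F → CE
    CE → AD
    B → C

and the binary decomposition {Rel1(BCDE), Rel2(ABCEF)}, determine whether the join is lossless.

Common attributes: Rel1 ∩ Rel2 = {BCE}.
Closure of {BCE}: CE → AD applies, adding AD; AC → F applies, adding F. So (BCE)⁺ = {ABCDEF}.
This closure contains every attribute of Rel1, so Rel1 ∩ Rel2 → Rel1. The join is lossless.

Yes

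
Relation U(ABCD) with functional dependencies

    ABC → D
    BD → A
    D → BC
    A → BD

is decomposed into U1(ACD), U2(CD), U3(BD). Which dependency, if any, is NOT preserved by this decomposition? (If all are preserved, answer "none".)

none

ABC → D: restricted closure across fragments reaches D.
BD → A: restricted closure across fragments reaches A.
D → BC: restricted closure across fragments reaches BC.
A → BD: restricted closure across fragments reaches BD.
Every dependency is enforceable on the fragments, so the decomposition is dependency-preserving.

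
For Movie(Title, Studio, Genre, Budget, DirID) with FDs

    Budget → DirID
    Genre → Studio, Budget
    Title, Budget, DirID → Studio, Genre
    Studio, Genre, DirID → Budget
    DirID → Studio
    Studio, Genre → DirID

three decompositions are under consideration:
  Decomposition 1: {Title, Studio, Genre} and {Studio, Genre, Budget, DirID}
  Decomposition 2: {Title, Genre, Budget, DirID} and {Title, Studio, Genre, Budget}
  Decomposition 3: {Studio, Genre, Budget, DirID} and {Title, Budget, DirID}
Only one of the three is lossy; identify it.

Decomposition 3

Decomposition 1: common = {Studio, Genre}, closure = {Studio, Genre, Budget, DirID} → lossless.
Decomposition 2: common = {Title, Genre, Budget}, closure = {Title, Studio, Genre, Budget, DirID} → lossless.
Decomposition 3: common = {Budget, DirID}, closure = {Studio, Budget, DirID} → lossy.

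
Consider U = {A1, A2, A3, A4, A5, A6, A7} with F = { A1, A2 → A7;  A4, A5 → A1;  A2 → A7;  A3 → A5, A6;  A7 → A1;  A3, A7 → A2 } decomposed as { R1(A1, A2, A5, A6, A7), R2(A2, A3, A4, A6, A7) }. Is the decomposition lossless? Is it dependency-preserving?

lossy and not dependency-preserving

Lossless test: (A2, A6, A7)⁺ = {A1, A2, A6, A7}, which is a superkey of neither fragment — lossy.
Dependency preservation: the restricted closure of {A4, A5} across the fragments never reaches {A1}, so A4, A5 → A1 cannot be enforced without a join — not preserved.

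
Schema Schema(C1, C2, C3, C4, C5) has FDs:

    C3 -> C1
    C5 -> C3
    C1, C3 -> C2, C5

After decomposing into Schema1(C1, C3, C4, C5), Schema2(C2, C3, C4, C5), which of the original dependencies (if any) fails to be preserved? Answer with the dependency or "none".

none

C3 → C1 lies within Schema1.
C5 → C3 lies within Schema1.
C1, C3 → C2, C5: restricted closure across fragments reaches C2, C5.
Every dependency is enforceable on the fragments, so the decomposition is dependency-preserving.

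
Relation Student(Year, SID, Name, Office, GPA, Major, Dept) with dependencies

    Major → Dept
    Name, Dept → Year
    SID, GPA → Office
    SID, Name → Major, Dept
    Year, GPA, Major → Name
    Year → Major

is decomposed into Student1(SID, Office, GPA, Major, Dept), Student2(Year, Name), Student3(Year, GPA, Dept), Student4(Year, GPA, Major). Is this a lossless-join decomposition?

No

Chase test. Columns are Year, SID, Name, Office, GPA, Major, Dept; row i has aⱼ where attribute j ∈ Studenti, else bᵢⱼ.
Initial tableau (one row per fragment):
  row 1: b11 a2 b13 a4 a5 a6 a7
  row 2: a1 b22 a3 b24 b25 b26 b27
  row 3: a1 b32 b33 b34 a5 b36 a7
  row 4: a1 b42 b43 b44 a5 a6 b47
Rows 1 and 4 agree on Major; apply Major→Dept and equate their Dept entries.
Rows 2 and 3 agree on Year; apply Year→Major and equate their Major entries.
Rows 2 and 4 agree on Year; apply Year→Major and equate their Major entries.
Rows 1 and 2 agree on Major; apply Major→Dept and equate their Dept entries.
Rows 3 and 4 agree on Year, GPA, Major; apply Year, GPA, Major→Name and equate their Name entries.
No row becomes fully distinguished — the join is lossy.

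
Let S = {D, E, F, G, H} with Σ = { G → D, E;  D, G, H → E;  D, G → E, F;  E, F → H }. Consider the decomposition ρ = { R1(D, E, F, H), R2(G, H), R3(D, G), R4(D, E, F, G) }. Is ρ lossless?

Yes

Chase test. Columns are D, E, F, G, H; row i has aⱼ where attribute j ∈ Ri, else bᵢⱼ.
Initial tableau (one row per fragment):
  row 1: a1 a2 a3 b14 a5
  row 2: b21 b22 b23 a4 a5
  row 3: a1 b32 b33 a4 b35
  row 4: a1 a2 a3 a4 b45
Rows 2 and 3 agree on G; apply G→D, E and equate their D, E entries.
Rows 2 and 4 agree on G; apply G→D, E and equate their D, E entries.
Rows 2 and 3 agree on D, G; apply D, G→E, F and equate their E, F entries.
Rows 2 and 4 agree on D, G; apply D, G→E, F and equate their E, F entries.
Rows 1 and 3 agree on E, F; apply E, F→H and equate their H entries.
Rows 1 and 4 agree on E, F; apply E, F→H and equate their H entries.
Row 2 is now all distinguished symbols — the join is lossless.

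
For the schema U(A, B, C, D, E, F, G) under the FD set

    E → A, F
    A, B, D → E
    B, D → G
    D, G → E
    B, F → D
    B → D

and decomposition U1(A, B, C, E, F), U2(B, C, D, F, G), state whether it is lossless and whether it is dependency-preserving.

Lossless test: (B, C, F)⁺ = {A, B, C, D, E, F, G}, which contains all of one fragment — lossless.
Dependency preservation: the restricted closure of {D, G} across the fragments never reaches {E}, so D, G → E cannot be enforced without a join — not preserved.

lossless but not dependency-preserving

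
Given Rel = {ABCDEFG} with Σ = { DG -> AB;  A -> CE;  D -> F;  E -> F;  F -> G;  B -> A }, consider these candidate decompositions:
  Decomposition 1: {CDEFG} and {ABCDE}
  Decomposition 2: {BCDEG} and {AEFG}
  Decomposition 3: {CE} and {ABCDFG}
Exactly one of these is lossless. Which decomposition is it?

Decomposition 1

Decomposition 1: common = {CDE}, closure = {ABCDEFG} → lossless.
Decomposition 2: common = {EG}, closure = {EFG} → lossy.
Decomposition 3: common = {C}, closure = {C} → lossy.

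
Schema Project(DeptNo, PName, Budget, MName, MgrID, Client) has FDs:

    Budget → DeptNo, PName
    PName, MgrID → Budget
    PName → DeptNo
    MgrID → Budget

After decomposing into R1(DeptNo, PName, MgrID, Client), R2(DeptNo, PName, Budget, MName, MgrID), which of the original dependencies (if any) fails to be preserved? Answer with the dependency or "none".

none

Budget → DeptNo, PName lies within R2.
PName, MgrID → Budget lies within R2.
PName → DeptNo lies within R1.
MgrID → Budget lies within R2.
Every dependency is enforceable on the fragments, so the decomposition is dependency-preserving.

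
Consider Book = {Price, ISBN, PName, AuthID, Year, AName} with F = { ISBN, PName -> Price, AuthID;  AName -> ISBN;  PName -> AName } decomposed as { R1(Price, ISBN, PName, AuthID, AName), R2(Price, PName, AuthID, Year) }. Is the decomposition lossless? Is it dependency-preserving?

Lossless test: (Price, PName, AuthID)⁺ = {Price, ISBN, PName, AuthID, AName}, which contains all of one fragment — lossless.
Dependency preservation: every FD's attributes lie within a single fragment, so each can be enforced locally — preserved.

lossless and dependency-preserving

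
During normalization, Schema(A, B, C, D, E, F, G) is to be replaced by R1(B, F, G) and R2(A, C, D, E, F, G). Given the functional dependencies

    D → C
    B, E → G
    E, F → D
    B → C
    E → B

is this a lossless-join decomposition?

No

Common attributes: R1 ∩ R2 = {F, G}.
No dependency enlarges {F, G}, so (F, G)⁺ = {F, G}.
The closure contains neither all of R1 = {B, F, G} nor all of R2 = {A, C, D, E, F, G}, so the common attributes are not a superkey of either fragment. The join is lossy.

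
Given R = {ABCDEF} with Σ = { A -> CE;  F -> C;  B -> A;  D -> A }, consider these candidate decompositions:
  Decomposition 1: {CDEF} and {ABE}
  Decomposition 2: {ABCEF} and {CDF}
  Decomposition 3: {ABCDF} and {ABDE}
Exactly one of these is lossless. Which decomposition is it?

Decomposition 3

Decomposition 1: common = {E}, closure = {E} → lossy.
Decomposition 2: common = {CF}, closure = {CF} → lossy.
Decomposition 3: common = {ABD}, closure = {ABCDE} → lossless.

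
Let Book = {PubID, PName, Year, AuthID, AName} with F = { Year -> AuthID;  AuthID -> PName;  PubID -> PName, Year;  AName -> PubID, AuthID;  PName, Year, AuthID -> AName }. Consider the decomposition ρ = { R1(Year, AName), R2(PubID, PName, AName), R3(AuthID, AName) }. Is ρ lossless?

Chase test. Columns are PubID, PName, Year, AuthID, AName; row i has aⱼ where attribute j ∈ Ri, else bᵢⱼ.
Initial tableau (one row per fragment):
  row 1: b11 b12 a3 b14 a5
  row 2: a1 a2 b23 b24 a5
  row 3: b31 b32 b33 a4 a5
Rows 1 and 2 agree on AName; apply AName→PubID, AuthID and equate their PubID, AuthID entries.
Rows 1 and 3 agree on AName; apply AName→PubID, AuthID and equate their PubID, AuthID entries.
Rows 1 and 2 agree on AuthID; apply AuthID→PName and equate their PName entries.
Rows 1 and 3 agree on AuthID; apply AuthID→PName and equate their PName entries.
Rows 1 and 2 agree on PubID; apply PubID→PName, Year and equate their PName, Year entries.
Rows 1 and 3 agree on PubID; apply PubID→PName, Year and equate their PName, Year entries.
Row 1 is now all distinguished symbols — the join is lossless.

Yes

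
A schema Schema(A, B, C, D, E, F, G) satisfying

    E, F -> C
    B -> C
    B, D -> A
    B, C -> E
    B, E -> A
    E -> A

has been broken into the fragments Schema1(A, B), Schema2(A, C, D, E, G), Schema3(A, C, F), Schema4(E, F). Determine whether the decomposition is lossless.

No

Chase test. Columns are A, B, C, D, E, F, G; row i has aⱼ where attribute j ∈ Schemai, else bᵢⱼ.
Initial tableau (one row per fragment):
  row 1: a1 a2 b13 b14 b15 b16 b17
  row 2: a1 b22 a3 a4 a5 b26 a7
  row 3: a1 b32 a3 b34 b35 a6 b37
  row 4: b41 b42 b43 b44 a5 a6 b47
Rows 2 and 4 agree on E; apply E→A and equate their A entries.
No row becomes fully distinguished — the join is lossy.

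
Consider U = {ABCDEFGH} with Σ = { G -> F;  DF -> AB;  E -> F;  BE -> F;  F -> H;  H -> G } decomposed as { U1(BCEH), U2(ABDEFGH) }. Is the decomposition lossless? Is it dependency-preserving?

lossy but dependency-preserving

Lossless test: (BEH)⁺ = {BEFGH}, which is a superkey of neither fragment — lossy.
Dependency preservation: every FD's attributes lie within a single fragment, so each can be enforced locally — preserved.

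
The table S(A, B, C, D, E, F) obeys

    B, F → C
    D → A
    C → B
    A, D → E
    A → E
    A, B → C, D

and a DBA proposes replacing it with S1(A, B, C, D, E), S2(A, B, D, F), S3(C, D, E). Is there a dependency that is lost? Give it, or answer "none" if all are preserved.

Check B, F → C: no single fragment contains all of {B, C, F}, and the restricted closure of {B, F} across the fragments never reaches {C}.
D → A is preserved.
C → B is preserved.
A, D → E is preserved.
A → E is preserved.
A, B → C, D is preserved.

B, F → C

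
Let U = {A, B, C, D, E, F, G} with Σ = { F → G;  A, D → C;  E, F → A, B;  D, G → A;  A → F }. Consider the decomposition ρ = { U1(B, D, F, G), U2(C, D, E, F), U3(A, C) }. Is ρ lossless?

No

Chase test. Columns are A, B, C, D, E, F, G; row i has aⱼ where attribute j ∈ Ui, else bᵢⱼ.
Initial tableau (one row per fragment):
  row 1: b11 a2 b13 a4 b15 a6 a7
  row 2: b21 b22 a3 a4 a5 a6 b27
  row 3: a1 b32 a3 b34 b35 b36 b37
Rows 1 and 2 agree on F; apply F→G and equate their G entries.
Rows 1 and 2 agree on D, G; apply D, G→A and equate their A entries.
Rows 1 and 2 agree on A, D; apply A, D→C and equate their C entries.
No row becomes fully distinguished — the join is lossy.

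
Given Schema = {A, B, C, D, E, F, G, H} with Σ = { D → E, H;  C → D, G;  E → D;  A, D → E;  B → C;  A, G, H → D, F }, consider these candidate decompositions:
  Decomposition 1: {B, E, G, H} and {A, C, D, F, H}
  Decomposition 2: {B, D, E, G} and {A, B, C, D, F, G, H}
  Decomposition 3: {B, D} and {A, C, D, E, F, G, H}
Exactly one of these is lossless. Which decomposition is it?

Decomposition 1: common = {H}, closure = {H} → lossy.
Decomposition 2: common = {B, D, G}, closure = {B, C, D, E, G, H} → lossless.
Decomposition 3: common = {D}, closure = {D, E, H} → lossy.

Decomposition 2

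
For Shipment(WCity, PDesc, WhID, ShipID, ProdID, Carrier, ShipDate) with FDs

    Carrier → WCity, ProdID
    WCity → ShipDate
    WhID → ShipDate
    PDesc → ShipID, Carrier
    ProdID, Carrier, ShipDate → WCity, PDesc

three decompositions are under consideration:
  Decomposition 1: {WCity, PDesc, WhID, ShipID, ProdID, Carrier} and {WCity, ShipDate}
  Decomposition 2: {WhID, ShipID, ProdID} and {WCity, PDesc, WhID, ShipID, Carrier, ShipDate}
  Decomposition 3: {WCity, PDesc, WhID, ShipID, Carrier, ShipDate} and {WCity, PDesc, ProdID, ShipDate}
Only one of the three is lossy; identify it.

Decomposition 1: common = {WCity}, closure = {WCity, ShipDate} → lossless.
Decomposition 2: common = {WhID, ShipID}, closure = {WhID, ShipID, ShipDate} → lossy.
Decomposition 3: common = {WCity, PDesc, ShipDate}, closure = {WCity, PDesc, ShipID, ProdID, Carrier, ShipDate} → lossless.

Decomposition 2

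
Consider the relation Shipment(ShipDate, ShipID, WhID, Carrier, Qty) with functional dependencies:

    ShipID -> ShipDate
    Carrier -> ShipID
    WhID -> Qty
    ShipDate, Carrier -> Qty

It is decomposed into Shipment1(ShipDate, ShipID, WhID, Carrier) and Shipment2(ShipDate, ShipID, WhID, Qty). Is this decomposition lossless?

Yes

Common attributes: Shipment1 ∩ Shipment2 = {ShipDate, ShipID, WhID}.
Closure of {ShipDate, ShipID, WhID}: WhID → Qty applies, adding Qty. So (ShipDate, ShipID, WhID)⁺ = {ShipDate, ShipID, WhID, Qty}.
This closure contains every attribute of Shipment2, so Shipment1 ∩ Shipment2 → Shipment2. The join is lossless.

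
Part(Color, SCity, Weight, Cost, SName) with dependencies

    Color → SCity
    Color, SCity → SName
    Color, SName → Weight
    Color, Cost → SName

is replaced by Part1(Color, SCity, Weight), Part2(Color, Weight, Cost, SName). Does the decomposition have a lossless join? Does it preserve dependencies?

Lossless test: (Color, Weight)⁺ = {Color, SCity, Weight, SName}, which contains all of one fragment — lossless.
Dependency preservation: Color, SCity → SName is not contained in any single fragment, but the restricted closure of its left-hand side across the fragments still reaches the right-hand side; the remaining FDs each lie inside some fragment. All dependencies are preserved.

lossless and dependency-preserving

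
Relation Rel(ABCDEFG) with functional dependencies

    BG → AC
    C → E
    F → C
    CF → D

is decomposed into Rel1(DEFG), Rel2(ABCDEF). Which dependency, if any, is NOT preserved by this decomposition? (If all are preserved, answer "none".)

Check BG → AC: no single fragment contains all of {ABCG}, and the restricted closure of {BG} across the fragments never reaches {AC}.
C → E is preserved.
F → C is preserved.
CF → D is preserved.

BG → AC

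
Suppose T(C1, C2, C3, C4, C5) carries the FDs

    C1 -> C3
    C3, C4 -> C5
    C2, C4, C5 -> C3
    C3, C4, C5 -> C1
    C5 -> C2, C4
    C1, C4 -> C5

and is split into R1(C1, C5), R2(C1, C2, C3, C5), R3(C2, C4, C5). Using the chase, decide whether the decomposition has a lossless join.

Chase test. Columns are C1, C2, C3, C4, C5; row i has aⱼ where attribute j ∈ Ri, else bᵢⱼ.
Initial tableau (one row per fragment):
  row 1: a1 b12 b13 b14 a5
  row 2: a1 a2 a3 b24 a5
  row 3: b31 a2 b33 a4 a5
Rows 1 and 2 agree on C1; apply C1→C3 and equate their C3 entries.
Rows 1 and 2 agree on C5; apply C5→C2, C4 and equate their C2, C4 entries.
Rows 1 and 3 agree on C5; apply C5→C2, C4 and equate their C2, C4 entries.
Rows 1 and 3 agree on C2, C4, C5; apply C2, C4, C5→C3 and equate their C3 entries.
Rows 1 and 3 agree on C3, C4, C5; apply C3, C4, C5→C1 and equate their C1 entries.
Row 1 is now all distinguished symbols — the join is lossless.

Yes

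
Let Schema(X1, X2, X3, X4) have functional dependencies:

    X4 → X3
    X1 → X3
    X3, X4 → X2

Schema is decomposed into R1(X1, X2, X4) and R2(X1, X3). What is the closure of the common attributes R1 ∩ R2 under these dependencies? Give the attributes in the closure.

R1 ∩ R2 = {X1}.
X1 → X3 applies, adding X3
Closure: {X1, X3}.

X1, X3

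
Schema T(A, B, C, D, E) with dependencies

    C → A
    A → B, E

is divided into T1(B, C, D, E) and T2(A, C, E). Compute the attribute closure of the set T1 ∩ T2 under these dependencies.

T1 ∩ T2 = {C, E}.
C → A applies, adding A
A → B, E applies, adding B
Closure: {A, B, C, E}.

A, B, C, E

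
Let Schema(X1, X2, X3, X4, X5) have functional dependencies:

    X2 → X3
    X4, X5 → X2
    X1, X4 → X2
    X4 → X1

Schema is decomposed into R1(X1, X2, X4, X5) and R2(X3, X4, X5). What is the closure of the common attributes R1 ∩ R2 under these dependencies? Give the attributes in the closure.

X1, X2, X3, X4, X5

R1 ∩ R2 = {X4, X5}.
X4, X5 → X2 applies, adding X2
X4 → X1 applies, adding X1
X2 → X3 applies, adding X3
Closure: {X1, X2, X3, X4, X5}.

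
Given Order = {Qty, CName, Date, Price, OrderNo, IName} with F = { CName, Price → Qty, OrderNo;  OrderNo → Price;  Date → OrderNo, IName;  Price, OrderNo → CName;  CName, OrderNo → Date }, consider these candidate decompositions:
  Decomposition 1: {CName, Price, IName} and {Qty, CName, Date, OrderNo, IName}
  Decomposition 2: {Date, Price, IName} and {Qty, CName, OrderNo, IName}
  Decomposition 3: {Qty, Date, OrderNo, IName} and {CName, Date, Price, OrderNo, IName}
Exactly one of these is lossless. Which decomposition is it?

Decomposition 1: common = {CName, IName}, closure = {CName, IName} → lossy.
Decomposition 2: common = {IName}, closure = {IName} → lossy.
Decomposition 3: common = {Date, OrderNo, IName}, closure = {Qty, CName, Date, Price, OrderNo, IName} → lossless.

Decomposition 3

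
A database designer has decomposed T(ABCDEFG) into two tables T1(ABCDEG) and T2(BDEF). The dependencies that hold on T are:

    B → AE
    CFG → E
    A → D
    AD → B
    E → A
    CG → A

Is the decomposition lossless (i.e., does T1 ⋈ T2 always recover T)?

No

Common attributes: T1 ∩ T2 = {BDE}.
Closure of {BDE}: B → AE applies, adding A. So (BDE)⁺ = {ABDE}.
The closure contains neither all of T1 = {ABCDEG} nor all of T2 = {BDEF}, so the common attributes are not a superkey of either fragment. The join is lossy.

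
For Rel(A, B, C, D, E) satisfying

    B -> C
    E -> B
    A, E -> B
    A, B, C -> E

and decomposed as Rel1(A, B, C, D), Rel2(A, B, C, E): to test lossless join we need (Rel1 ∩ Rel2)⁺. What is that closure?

A, B, C, E

Rel1 ∩ Rel2 = {A, B, C}.
A, B, C → E applies, adding E
Closure: {A, B, C, E}.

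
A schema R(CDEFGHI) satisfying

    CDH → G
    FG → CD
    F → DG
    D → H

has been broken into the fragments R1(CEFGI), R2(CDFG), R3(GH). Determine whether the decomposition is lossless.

Chase test. Columns are CDEFGHI; row i has aⱼ where attribute j ∈ Ri, else bᵢⱼ.
Initial tableau (one row per fragment):
  row 1: a1 b12 a3 a4 a5 b16 a7
  row 2: a1 a2 b23 a4 a5 b26 b27
  row 3: b31 b32 b33 b34 a5 a6 b37
Rows 1 and 2 agree on FG; apply FG→CD and equate their CD entries.
Rows 1 and 2 agree on D; apply D→H and equate their H entries.
No row becomes fully distinguished — the join is lossy.

No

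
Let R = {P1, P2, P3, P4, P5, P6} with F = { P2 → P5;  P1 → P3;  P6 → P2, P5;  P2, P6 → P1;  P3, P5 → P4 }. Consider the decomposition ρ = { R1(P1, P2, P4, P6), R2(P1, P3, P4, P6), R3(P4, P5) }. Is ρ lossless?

No

Chase test. Columns are P1, P2, P3, P4, P5, P6; row i has aⱼ where attribute j ∈ Ri, else bᵢⱼ.
Initial tableau (one row per fragment):
  row 1: a1 a2 b13 a4 b15 a6
  row 2: a1 b22 a3 a4 b25 a6
  row 3: b31 b32 b33 a4 a5 b36
Rows 1 and 2 agree on P1; apply P1→P3 and equate their P3 entries.
Rows 1 and 2 agree on P6; apply P6→P2, P5 and equate their P2, P5 entries.
No row becomes fully distinguished — the join is lossy.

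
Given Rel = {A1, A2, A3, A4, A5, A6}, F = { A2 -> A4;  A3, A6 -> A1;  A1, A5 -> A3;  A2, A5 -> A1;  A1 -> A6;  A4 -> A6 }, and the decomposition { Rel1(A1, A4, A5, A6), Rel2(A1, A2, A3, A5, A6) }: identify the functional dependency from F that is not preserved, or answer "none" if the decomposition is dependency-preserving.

Check A2 → A4: no single fragment contains all of {A2, A4}, and the restricted closure of {A2} across the fragments never reaches {A4}.
A3, A6 → A1 is preserved.
A1, A5 → A3 is preserved.
A2, A5 → A1 is preserved.
A1 → A6 is preserved.
A4 → A6 is preserved.

A2 -> A4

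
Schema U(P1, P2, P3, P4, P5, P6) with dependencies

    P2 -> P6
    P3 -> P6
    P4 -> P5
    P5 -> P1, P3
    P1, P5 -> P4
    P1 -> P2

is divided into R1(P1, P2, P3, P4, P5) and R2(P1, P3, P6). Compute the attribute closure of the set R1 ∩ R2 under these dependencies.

P1, P2, P3, P6

R1 ∩ R2 = {P1, P3}.
P3 → P6 applies, adding P6
P1 → P2 applies, adding P2
Closure: {P1, P2, P3, P6}.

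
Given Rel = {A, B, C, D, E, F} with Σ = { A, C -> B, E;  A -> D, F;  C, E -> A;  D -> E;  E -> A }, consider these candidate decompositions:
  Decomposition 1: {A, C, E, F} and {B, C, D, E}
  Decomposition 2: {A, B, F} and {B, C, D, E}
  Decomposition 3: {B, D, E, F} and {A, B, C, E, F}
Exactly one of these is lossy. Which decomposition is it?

Decomposition 1: common = {C, E}, closure = {A, B, C, D, E, F} → lossless.
Decomposition 2: common = {B}, closure = {B} → lossy.
Decomposition 3: common = {B, E, F}, closure = {A, B, D, E, F} → lossless.

Decomposition 2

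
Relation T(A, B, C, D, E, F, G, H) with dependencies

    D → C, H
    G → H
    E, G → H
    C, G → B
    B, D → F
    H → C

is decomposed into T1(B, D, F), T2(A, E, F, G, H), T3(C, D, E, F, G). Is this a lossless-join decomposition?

Chase test. Columns are A, B, C, D, E, F, G, H; row i has aⱼ where attribute j ∈ Ti, else bᵢⱼ.
Initial tableau (one row per fragment):
  row 1: b11 a2 b13 a4 b15 a6 b17 b18
  row 2: a1 b22 b23 b24 a5 a6 a7 a8
  row 3: b31 b32 a3 a4 a5 a6 a7 b38
Rows 1 and 3 agree on D; apply D→C, H and equate their C, H entries.
Rows 2 and 3 agree on G; apply G→H and equate their H entries.
Rows 1 and 2 agree on H; apply H→C and equate their C entries.
Rows 2 and 3 agree on C, G; apply C, G→B and equate their B entries.
No row becomes fully distinguished — the join is lossy.

No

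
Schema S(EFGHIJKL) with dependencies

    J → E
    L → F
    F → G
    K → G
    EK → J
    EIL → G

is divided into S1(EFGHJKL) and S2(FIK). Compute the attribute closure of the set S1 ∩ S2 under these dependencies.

S1 ∩ S2 = {FK}.
F → G applies, adding G
Closure: {FGK}.

FGK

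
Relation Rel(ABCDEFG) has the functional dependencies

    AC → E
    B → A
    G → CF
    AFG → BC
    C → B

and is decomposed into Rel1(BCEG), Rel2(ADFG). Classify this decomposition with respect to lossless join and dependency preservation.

lossless but not dependency-preserving

Lossless test: (G)⁺ = {ABCEFG}, which contains all of one fragment — lossless.
Dependency preservation: the restricted closure of {B} across the fragments never reaches {A}, so B → A cannot be enforced without a join — not preserved.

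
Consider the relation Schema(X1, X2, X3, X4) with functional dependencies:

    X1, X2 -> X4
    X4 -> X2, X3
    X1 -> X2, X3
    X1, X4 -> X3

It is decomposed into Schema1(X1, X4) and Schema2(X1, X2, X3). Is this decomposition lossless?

Yes

Common attributes: Schema1 ∩ Schema2 = {X1}.
Closure of {X1}: X1 → X2, X3 applies, adding X2, X3; X1, X2 → X4 applies, adding X4. So (X1)⁺ = {X1, X2, X3, X4}.
This closure contains every attribute of Schema1, so Schema1 ∩ Schema2 → Schema1. The join is lossless.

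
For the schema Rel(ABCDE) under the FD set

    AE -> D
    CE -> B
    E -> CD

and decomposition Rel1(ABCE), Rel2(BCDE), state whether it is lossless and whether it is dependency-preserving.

Lossless test: (BCE)⁺ = {BCDE}, which contains all of one fragment — lossless.
Dependency preservation: AE → D is not contained in any single fragment, but the restricted closure of its left-hand side across the fragments still reaches the right-hand side; the remaining FDs each lie inside some fragment. All dependencies are preserved.

lossless and dependency-preserving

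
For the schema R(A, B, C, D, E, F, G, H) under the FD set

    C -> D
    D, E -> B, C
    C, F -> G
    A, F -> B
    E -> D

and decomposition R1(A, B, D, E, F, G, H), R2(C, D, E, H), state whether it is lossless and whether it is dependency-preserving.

Lossless test: (D, E, H)⁺ = {B, C, D, E, H}, which contains all of one fragment — lossless.
Dependency preservation: the restricted closure of {C, F} across the fragments never reaches {G}, so C, F → G cannot be enforced without a join — not preserved.

lossless but not dependency-preserving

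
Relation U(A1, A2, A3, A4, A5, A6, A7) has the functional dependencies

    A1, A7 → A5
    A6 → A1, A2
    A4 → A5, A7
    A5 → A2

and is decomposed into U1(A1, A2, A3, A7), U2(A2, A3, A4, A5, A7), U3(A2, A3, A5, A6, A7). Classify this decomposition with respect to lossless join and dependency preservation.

lossy and not dependency-preserving

Lossless test (chase): applying each FD to every pair of rows produces no changes in the tableau, so no row becomes fully distinguished — the join is lossy.
Dependency preservation: the restricted closure of {A1, A7} across the fragments never reaches {A5}, so A1, A7 → A5 cannot be enforced without a join — not preserved.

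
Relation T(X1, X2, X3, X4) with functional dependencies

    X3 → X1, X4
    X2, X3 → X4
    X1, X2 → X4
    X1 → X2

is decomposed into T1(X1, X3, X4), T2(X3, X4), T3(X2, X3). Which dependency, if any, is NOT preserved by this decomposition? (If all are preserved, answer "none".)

X1 → X2

Check X1 → X2: no single fragment contains all of {X1, X2}, and the restricted closure of {X1} across the fragments never reaches {X2}.
X3 → X1, X4 is preserved.
X2, X3 → X4 is preserved.
X1, X2 → X4 is preserved.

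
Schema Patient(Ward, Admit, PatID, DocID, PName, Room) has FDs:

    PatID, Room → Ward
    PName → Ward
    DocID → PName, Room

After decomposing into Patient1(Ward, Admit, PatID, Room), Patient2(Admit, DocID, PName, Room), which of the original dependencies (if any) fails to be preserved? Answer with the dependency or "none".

Check PName → Ward: no single fragment contains all of {Ward, PName}, and the restricted closure of {PName} across the fragments never reaches {Ward}.
PatID, Room → Ward is preserved.
DocID → PName, Room is preserved.

PName → Ward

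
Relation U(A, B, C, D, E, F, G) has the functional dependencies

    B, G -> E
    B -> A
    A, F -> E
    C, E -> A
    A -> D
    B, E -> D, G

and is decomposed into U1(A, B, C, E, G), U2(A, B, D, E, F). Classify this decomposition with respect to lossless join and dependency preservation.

lossy but dependency-preserving

Lossless test: (A, B, E)⁺ = {A, B, D, E, G}, which is a superkey of neither fragment — lossy.
Dependency preservation: B, E → D, G is not contained in any single fragment, but the restricted closure of its left-hand side across the fragments still reaches the right-hand side; the remaining FDs each lie inside some fragment. All dependencies are preserved.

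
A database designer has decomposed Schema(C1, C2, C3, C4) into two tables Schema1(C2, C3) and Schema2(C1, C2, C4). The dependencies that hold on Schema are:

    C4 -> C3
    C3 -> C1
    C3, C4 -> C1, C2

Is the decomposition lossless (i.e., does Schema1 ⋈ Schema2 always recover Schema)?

Common attributes: Schema1 ∩ Schema2 = {C2}.
No dependency enlarges {C2}, so (C2)⁺ = {C2}.
The closure contains neither all of Schema1 = {C2, C3} nor all of Schema2 = {C1, C2, C4}, so the common attributes are not a superkey of either fragment. The join is lossy.

No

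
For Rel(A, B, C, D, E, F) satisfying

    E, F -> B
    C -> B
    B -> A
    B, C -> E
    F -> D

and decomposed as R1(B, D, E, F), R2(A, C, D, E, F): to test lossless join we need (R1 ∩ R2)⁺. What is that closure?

A, B, D, E, F

R1 ∩ R2 = {D, E, F}.
E, F → B applies, adding B
B → A applies, adding A
Closure: {A, B, D, E, F}.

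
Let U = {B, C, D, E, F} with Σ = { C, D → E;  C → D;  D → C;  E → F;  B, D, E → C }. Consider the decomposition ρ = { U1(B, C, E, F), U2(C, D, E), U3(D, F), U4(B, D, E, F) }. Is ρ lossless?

Yes

Chase test. Columns are B, C, D, E, F; row i has aⱼ where attribute j ∈ Ui, else bᵢⱼ.
Initial tableau (one row per fragment):
  row 1: a1 a2 b13 a4 a5
  row 2: b21 a2 a3 a4 b25
  row 3: b31 b32 a3 b34 a5
  row 4: a1 b42 a3 a4 a5
Rows 1 and 2 agree on C; apply C→D and equate their D entries.
Rows 1 and 3 agree on D; apply D→C and equate their C entries.
Rows 1 and 4 agree on D; apply D→C and equate their C entries.
Rows 1 and 2 agree on E; apply E→F and equate their F entries.
Rows 1 and 3 agree on C, D; apply C, D→E and equate their E entries.
Row 1 is now all distinguished symbols — the join is lossless.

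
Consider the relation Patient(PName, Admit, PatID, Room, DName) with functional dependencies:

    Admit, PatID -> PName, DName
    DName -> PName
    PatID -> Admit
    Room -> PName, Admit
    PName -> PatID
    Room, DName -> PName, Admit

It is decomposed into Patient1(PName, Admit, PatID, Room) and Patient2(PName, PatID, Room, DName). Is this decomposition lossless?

Yes

Common attributes: Patient1 ∩ Patient2 = {PName, PatID, Room}.
Closure of {PName, PatID, Room}: PatID → Admit applies, adding Admit; Admit, PatID → PName, DName applies, adding DName. So (PName, PatID, Room)⁺ = {PName, Admit, PatID, Room, DName}.
This closure contains every attribute of Patient1, so Patient1 ∩ Patient2 → Patient1. The join is lossless.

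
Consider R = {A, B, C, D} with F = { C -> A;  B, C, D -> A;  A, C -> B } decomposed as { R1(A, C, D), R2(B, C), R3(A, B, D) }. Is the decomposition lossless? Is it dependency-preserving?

lossless and dependency-preserving

Lossless test (chase): Rows 1 and 2 agree on C; apply C→A and equate their A entries. Rows 1 and 2 agree on A, C; apply A, C→B and equate their B entries. Row 1 is now all distinguished symbols — the join is lossless.
Dependency preservation: B, C, D → A; A, C → B are not contained in any single fragment, but the restricted closure of each left-hand side across the fragments still reaches the right-hand side; the remaining FDs each lie inside some fragment. All dependencies are preserved.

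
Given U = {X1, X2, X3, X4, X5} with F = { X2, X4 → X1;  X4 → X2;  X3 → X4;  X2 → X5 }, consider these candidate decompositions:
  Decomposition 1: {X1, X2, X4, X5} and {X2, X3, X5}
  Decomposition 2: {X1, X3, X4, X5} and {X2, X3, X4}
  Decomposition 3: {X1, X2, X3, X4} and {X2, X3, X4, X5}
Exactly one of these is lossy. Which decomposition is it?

Decomposition 1: common = {X2, X5}, closure = {X2, X5} → lossy.
Decomposition 2: common = {X3, X4}, closure = {X1, X2, X3, X4, X5} → lossless.
Decomposition 3: common = {X2, X3, X4}, closure = {X1, X2, X3, X4, X5} → lossless.

Decomposition 1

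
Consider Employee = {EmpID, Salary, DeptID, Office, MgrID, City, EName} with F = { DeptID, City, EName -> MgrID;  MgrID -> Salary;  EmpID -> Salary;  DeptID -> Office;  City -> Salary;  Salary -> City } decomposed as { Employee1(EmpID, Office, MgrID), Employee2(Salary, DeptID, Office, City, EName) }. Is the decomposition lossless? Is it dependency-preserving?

lossy and not dependency-preserving

Lossless test: (Office)⁺ = {Office}, which is a superkey of neither fragment — lossy.
Dependency preservation: the restricted closure of {DeptID, City, EName} across the fragments never reaches {MgrID}, so DeptID, City, EName → MgrID cannot be enforced without a join — not preserved.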